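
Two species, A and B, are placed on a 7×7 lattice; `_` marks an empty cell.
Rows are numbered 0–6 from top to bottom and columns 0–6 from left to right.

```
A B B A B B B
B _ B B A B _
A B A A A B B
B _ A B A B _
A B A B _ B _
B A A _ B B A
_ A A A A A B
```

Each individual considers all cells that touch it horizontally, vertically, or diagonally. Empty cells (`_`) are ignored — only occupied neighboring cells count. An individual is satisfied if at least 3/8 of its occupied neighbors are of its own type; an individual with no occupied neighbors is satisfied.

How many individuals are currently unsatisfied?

12

(0,0)A 0/2 not
(0,1)B 3/4 satisfied
(0,2)B 3/4 satisfied
(0,3)A 1/5 not
(0,4)B 3/5 satisfied
(0,5)B 3/4 satisfied
(0,6)B 2/2 satisfied
(1,0)B 2/4 satisfied
(1,2)B 4/7 satisfied
(1,3)B 3/8 satisfied
(1,4)A 3/8 satisfied
(1,5)B 5/7 satisfied
(2,0)A 0/3 not
(2,1)B 3/6 satisfied
(2,2)A 2/6 not
(2,3)A 5/8 satisfied
(2,4)A 3/8 satisfied
(2,5)B 3/6 satisfied
(2,6)B 3/3 satisfied
(3,0)B 2/4 satisfied
(3,2)A 3/7 satisfied
(3,3)B 1/7 not
(3,4)A 2/7 not
(3,5)B 3/5 satisfied
(4,0)A 1/4 not
(4,1)B 2/7 not
(4,2)A 3/6 satisfied
(4,3)B 2/6 not
(4,5)B 3/5 satisfied
(5,0)B 1/4 not
(5,1)A 5/7 satisfied
(5,2)A 5/7 satisfied
(5,4)B 3/6 satisfied
(5,5)B 3/6 satisfied
(5,6)A 1/4 not
(6,1)A 3/4 satisfied
(6,2)A 4/4 satisfied
(6,3)A 3/4 satisfied
(6,4)A 2/4 satisfied
(6,5)A 2/5 satisfied
(6,6)B 1/3 not
Unsatisfied: (0,0), (0,3), (2,0), (2,2), (3,3), (3,4), (4,0), (4,1), (4,3), (5,0), (5,6), (6,6) — 12 in total.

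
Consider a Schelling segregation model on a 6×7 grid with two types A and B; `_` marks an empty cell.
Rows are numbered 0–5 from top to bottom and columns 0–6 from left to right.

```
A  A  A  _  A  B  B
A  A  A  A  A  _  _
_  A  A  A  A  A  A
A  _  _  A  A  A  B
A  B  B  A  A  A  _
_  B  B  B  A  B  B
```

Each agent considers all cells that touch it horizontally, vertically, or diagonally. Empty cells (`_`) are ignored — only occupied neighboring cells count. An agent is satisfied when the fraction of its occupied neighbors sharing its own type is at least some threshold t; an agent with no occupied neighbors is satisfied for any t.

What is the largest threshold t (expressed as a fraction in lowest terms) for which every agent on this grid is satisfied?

0/1

(0,0)A 3/3
(0,1)A 5/5
(0,2)A 4/4
(0,4)A 2/3
(0,5)B 1/3
(0,6)B 1/1
(1,0)A 4/4
(1,1)A 7/7
(1,2)A 7/7
(1,3)A 7/7
(1,4)A 5/6
(2,1)A 5/5
(2,2)A 6/6
(2,3)A 7/7
(2,4)A 7/7
(2,5)A 5/6
(2,6)A 2/3
(3,0)A 2/3
(3,3)A 6/7
(3,4)A 8/8
(3,5)A 6/7
(3,6)B 0/4
(4,0)A 1/3
(4,1)B 3/5
(4,2)B 4/6
(4,3)A 4/7
(4,4)A 6/8
(4,5)A 4/7
(5,1)B 3/4
(5,2)B 4/5
(5,3)B 2/5
(5,4)A 3/5
(5,5)B 1/4
(5,6)B 1/2
The smallest same-type fraction is 0/4 at (3,6), which reduces to 0/1. Any threshold above that leaves this agent unsatisfied.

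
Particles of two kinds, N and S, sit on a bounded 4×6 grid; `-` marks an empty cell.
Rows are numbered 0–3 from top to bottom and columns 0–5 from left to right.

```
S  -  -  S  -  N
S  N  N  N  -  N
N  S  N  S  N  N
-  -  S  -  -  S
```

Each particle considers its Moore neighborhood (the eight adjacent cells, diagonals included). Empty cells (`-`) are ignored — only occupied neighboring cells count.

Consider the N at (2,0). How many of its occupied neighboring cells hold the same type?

1

Occupied neighbors of (2,0): (1,0)=S, (1,1)=N, (2,1)=S.
Same type (N): 1 of 3.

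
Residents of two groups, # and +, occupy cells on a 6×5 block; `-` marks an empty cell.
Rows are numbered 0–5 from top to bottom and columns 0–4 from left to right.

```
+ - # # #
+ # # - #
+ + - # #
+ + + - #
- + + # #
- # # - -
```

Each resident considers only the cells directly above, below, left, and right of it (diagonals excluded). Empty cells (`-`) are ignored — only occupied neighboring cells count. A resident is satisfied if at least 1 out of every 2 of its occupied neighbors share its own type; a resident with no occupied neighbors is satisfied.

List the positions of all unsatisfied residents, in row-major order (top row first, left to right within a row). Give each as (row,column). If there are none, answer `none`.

(0,0)+ 1/1 satisfied
(0,2)# 2/2 satisfied
(0,3)# 2/2 satisfied
(0,4)# 2/2 satisfied
(1,0)+ 2/3 satisfied
(1,1)# 1/3 not
(1,2)# 2/2 satisfied
(1,4)# 2/2 satisfied
(2,0)+ 3/3 satisfied
(2,1)+ 2/3 satisfied
(2,3)# 1/1 satisfied
(2,4)# 3/3 satisfied
(3,0)+ 2/2 satisfied
(3,1)+ 4/4 satisfied
(3,2)+ 2/2 satisfied
(3,4)# 2/2 satisfied
(4,1)+ 2/3 satisfied
(4,2)+ 2/4 satisfied
(4,3)# 1/2 satisfied
(4,4)# 2/2 satisfied
(5,1)# 1/2 satisfied
(5,2)# 1/2 satisfied

(1,1)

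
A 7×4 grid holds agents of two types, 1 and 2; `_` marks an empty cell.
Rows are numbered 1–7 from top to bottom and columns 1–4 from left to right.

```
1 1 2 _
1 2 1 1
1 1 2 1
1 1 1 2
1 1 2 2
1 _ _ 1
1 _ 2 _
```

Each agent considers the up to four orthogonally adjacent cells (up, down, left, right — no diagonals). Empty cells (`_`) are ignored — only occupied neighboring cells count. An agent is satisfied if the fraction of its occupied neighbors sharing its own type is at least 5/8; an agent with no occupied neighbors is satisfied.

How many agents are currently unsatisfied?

11

Row 1: (1,1)1 2/2 ✓ · (1,2)1 1/3 ✗ · (1,3)2 0/2 ✗
Row 2: (2,1)1 2/3 ✓ · (2,2)2 0/4 ✗ · (2,3)1 1/4 ✗ · (2,4)1 2/2 ✓
Row 3: (3,1)1 3/3 ✓ · (3,2)1 2/4 ✗ · (3,3)2 0/4 ✗ · (3,4)1 1/3 ✗
Row 4: (4,1)1 3/3 ✓ · (4,2)1 4/4 ✓ · (4,3)1 1/4 ✗ · (4,4)2 1/3 ✗
Row 5: (5,1)1 3/3 ✓ · (5,2)1 2/3 ✓ · (5,3)2 1/3 ✗ · (5,4)2 2/3 ✓
Row 6: (6,1)1 2/2 ✓ · (6,4)1 0/1 ✗
Row 7: (7,1)1 1/1 ✓ · (7,3)2 0/0 ✓
Unsatisfied: (1,2), (1,3), (2,2), (2,3), (3,2), (3,3), (3,4), (4,3), (4,4), (5,3), (6,4) — 11 in total.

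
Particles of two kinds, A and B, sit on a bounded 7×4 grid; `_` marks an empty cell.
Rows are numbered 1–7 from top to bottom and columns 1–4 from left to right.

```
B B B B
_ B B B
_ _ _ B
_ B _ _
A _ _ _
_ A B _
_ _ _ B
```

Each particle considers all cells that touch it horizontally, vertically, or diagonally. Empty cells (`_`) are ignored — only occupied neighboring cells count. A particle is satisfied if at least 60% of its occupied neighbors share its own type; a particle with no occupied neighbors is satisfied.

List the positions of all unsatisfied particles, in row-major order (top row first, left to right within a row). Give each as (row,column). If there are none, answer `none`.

Row 1: (1,1)B 2/2 ok · (1,2)B 4/4 ok · (1,3)B 5/5 ok · (1,4)B 3/3 ok
Row 2: (2,2)B 4/4 ok · (2,3)B 6/6 ok · (2,4)B 4/4 ok
Row 3: (3,4)B 2/2 ok
Row 4: (4,2)B 0/1 unhappy
Row 5: (5,1)A 1/2 unhappy
Row 6: (6,2)A 1/2 unhappy · (6,3)B 1/2 unhappy
Row 7: (7,4)B 1/1 ok

(4,2), (5,1), (6,2), (6,3)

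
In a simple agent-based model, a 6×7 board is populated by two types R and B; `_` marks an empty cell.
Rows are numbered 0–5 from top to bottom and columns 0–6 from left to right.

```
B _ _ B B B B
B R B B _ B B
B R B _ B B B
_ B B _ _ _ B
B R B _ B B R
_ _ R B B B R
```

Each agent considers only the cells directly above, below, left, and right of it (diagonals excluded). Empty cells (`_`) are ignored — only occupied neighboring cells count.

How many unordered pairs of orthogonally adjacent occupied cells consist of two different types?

Scan each occupied cell's neighbors to the right and below so each pair is counted once.
Row 0: B(0,0)–B(1,0)= B(0,3)–B(0,4)= B(0,3)–B(1,3)= B(0,4)–B(0,5)= B(0,5)–B(0,6)= B(0,5)–B(1,5)= B(0,6)–B(1,6)=  → 0/7 unlike.
Row 1: B(1,0)–R(1,1)≠ B(1,0)–B(2,0)= R(1,1)–B(1,2)≠ R(1,1)–R(2,1)= B(1,2)–B(1,3)= B(1,2)–B(2,2)= B(1,5)–B(1,6)= B(1,5)–B(2,5)= B(1,6)–B(2,6)=  → 2/9 unlike.
Row 2: B(2,0)–R(2,1)≠ R(2,1)–B(2,2)≠ R(2,1)–B(3,1)≠ B(2,2)–B(3,2)= B(2,4)–B(2,5)= B(2,5)–B(2,6)= B(2,6)–B(3,6)=  → 3/7 unlike.
Row 3: B(3,1)–B(3,2)= B(3,1)–R(4,1)≠ B(3,2)–B(4,2)= B(3,6)–R(4,6)≠  → 2/4 unlike.
Row 4: B(4,0)–R(4,1)≠ R(4,1)–B(4,2)≠ B(4,2)–R(5,2)≠ B(4,4)–B(4,5)= B(4,4)–B(5,4)= B(4,5)–R(4,6)≠ B(4,5)–B(5,5)= R(4,6)–R(5,6)=  → 4/8 unlike.
Row 5: R(5,2)–B(5,3)≠ B(5,3)–B(5,4)= B(5,4)–B(5,5)= B(5,5)–R(5,6)≠  → 2/4 unlike.
Total adjacent occupied pairs: 39; unlike-type pairs: 13.

13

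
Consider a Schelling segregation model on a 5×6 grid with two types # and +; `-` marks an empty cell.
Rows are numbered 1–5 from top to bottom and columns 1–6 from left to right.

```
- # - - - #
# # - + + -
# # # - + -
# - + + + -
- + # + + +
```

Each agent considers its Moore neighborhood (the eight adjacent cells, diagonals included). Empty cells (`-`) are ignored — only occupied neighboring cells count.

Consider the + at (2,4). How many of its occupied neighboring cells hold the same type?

2

Occupied neighbors of (2,4): (2,5)=+, (3,3)=#, (3,5)=+.
Same type (+): 2 of 3.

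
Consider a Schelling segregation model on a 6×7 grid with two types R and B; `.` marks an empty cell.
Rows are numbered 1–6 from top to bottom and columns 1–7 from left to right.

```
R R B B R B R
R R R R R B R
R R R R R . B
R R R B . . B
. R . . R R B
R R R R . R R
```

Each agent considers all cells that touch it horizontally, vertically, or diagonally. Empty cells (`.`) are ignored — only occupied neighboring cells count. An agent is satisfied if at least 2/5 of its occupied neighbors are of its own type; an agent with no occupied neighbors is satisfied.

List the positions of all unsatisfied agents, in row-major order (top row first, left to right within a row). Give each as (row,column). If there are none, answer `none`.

(1,3), (1,4), (1,6), (1,7), (2,6), (2,7), (4,4), (5,7)

Row 1: (1,1)R 3/3 ok · (1,2)R 4/5 ok · (1,3)B 1/5 unhappy · (1,4)B 1/5 unhappy · (1,5)R 2/5 ok · (1,6)B 1/5 unhappy · (1,7)R 1/3 unhappy
Row 2: (2,1)R 5/5 ok · (2,2)R 7/8 ok · (2,3)R 6/8 ok · (2,4)R 6/8 ok · (2,5)R 4/7 ok · (2,6)B 2/7 unhappy · (2,7)R 1/4 unhappy
Row 3: (3,1)R 5/5 ok · (3,2)R 8/8 ok · (3,3)R 7/8 ok · (3,4)R 6/7 ok · (3,5)R 3/5 ok · (3,7)B 2/3 ok
Row 4: (4,1)R 4/4 ok · (4,2)R 6/6 ok · (4,3)R 5/6 ok · (4,4)B 0/5 unhappy · (4,7)B 2/3 ok
Row 5: (5,2)R 6/6 ok · (5,5)R 3/4 ok · (5,6)R 3/5 ok · (5,7)B 1/4 unhappy
Row 6: (6,1)R 2/2 ok · (6,2)R 3/3 ok · (6,3)R 3/3 ok · (6,4)R 2/2 ok · (6,6)R 3/4 ok · (6,7)R 2/3 ok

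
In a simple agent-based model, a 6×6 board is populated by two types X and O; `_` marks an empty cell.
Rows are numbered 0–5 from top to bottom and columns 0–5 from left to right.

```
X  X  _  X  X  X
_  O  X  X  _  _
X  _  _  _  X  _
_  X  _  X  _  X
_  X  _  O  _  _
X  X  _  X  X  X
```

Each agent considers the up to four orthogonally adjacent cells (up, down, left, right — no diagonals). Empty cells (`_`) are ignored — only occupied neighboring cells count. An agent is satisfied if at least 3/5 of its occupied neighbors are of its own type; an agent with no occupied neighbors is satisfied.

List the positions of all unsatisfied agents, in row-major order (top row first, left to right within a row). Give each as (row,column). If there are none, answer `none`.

Row 0: (0,0)X 1/1 satisfied · (0,1)X 1/2 not · (0,3)X 2/2 satisfied · (0,4)X 2/2 satisfied · (0,5)X 1/1 satisfied
Row 1: (1,1)O 0/2 not · (1,2)X 1/2 not · (1,3)X 2/2 satisfied
Row 2: (2,0)X 0/0 satisfied · (2,4)X 0/0 satisfied
Row 3: (3,1)X 1/1 satisfied · (3,3)X 0/1 not · (3,5)X 0/0 satisfied
Row 4: (4,1)X 2/2 satisfied · (4,3)O 0/2 not
Row 5: (5,0)X 1/1 satisfied · (5,1)X 2/2 satisfied · (5,3)X 1/2 not · (5,4)X 2/2 satisfied · (5,5)X 1/1 satisfied

(0,1), (1,1), (1,2), (3,3), (4,3), (5,3)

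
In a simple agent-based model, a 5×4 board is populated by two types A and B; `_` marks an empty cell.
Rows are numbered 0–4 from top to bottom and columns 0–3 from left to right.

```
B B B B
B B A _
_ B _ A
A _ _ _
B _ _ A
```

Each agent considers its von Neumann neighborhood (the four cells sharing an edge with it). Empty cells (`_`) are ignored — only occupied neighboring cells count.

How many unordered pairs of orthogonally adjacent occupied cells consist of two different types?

Scan each occupied cell's neighbors to the right and below so each pair is counted once.
Row 0: B(0,0)–B(0,1)= B(0,0)–B(1,0)= B(0,1)–B(0,2)= B(0,1)–B(1,1)= B(0,2)–B(0,3)= B(0,2)–A(1,2)≠  → 1/6 unlike.
Row 1: B(1,0)–B(1,1)= B(1,1)–A(1,2)≠ B(1,1)–B(2,1)=  → 1/3 unlike.
Row 3: A(3,0)–B(4,0)≠  → 1/1 unlike.
Total adjacent occupied pairs: 10; unlike-type pairs: 3.

3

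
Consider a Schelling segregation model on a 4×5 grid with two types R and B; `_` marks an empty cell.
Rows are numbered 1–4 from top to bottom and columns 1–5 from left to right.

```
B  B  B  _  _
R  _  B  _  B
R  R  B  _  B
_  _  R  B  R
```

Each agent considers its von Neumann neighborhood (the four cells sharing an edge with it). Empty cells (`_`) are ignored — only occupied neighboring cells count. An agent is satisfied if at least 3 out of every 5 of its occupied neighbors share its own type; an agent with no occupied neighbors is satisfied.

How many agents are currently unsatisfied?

Row 1: (1,1)B 1/2 ✗ · (1,2)B 2/2 ✓ · (1,3)B 2/2 ✓
Row 2: (2,1)R 1/2 ✗ · (2,3)B 2/2 ✓ · (2,5)B 1/1 ✓
Row 3: (3,1)R 2/2 ✓ · (3,2)R 1/2 ✗ · (3,3)B 1/3 ✗ · (3,5)B 1/2 ✗
Row 4: (4,3)R 0/2 ✗ · (4,4)B 0/2 ✗ · (4,5)R 0/2 ✗
Unsatisfied: (1,1), (2,1), (3,2), (3,3), (3,5), (4,3), (4,4), (4,5) — 8 in total.

8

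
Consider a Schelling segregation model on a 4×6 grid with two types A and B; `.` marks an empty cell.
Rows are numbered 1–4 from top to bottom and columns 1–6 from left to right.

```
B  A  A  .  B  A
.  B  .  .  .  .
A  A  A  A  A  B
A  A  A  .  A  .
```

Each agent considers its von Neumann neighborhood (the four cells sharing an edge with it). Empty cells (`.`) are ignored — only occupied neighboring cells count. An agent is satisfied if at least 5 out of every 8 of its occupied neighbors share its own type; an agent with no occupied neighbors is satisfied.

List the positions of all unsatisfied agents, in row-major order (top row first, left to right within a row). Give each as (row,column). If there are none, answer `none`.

(1,1), (1,2), (1,5), (1,6), (2,2), (3,6)

Row 1: (1,1)B 0/1 not · (1,2)A 1/3 not · (1,3)A 1/1 satisfied · (1,5)B 0/1 not · (1,6)A 0/1 not
Row 2: (2,2)B 0/2 not
Row 3: (3,1)A 2/2 satisfied · (3,2)A 3/4 satisfied · (3,3)A 3/3 satisfied · (3,4)A 2/2 satisfied · (3,5)A 2/3 satisfied · (3,6)B 0/1 not
Row 4: (4,1)A 2/2 satisfied · (4,2)A 3/3 satisfied · (4,3)A 2/2 satisfied · (4,5)A 1/1 satisfied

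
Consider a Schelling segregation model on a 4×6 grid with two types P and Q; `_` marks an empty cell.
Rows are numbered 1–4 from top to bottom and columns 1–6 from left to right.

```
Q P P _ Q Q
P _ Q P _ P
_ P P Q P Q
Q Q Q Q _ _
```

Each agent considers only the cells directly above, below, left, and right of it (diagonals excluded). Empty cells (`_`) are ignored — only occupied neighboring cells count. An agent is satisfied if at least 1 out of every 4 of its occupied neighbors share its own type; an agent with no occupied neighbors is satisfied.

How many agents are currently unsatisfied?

7

Row 1: (1,1)Q 0/2 not · (1,2)P 1/2 satisfied · (1,3)P 1/2 satisfied · (1,5)Q 1/1 satisfied · (1,6)Q 1/2 satisfied
Row 2: (2,1)P 0/1 not · (2,3)Q 0/3 not · (2,4)P 0/2 not · (2,6)P 0/2 not
Row 3: (3,2)P 1/2 satisfied · (3,3)P 1/4 satisfied · (3,4)Q 1/4 satisfied · (3,5)P 0/2 not · (3,6)Q 0/2 not
Row 4: (4,1)Q 1/1 satisfied · (4,2)Q 2/3 satisfied · (4,3)Q 2/3 satisfied · (4,4)Q 2/2 satisfied
Unsatisfied: (1,1), (2,1), (2,3), (2,4), (2,6), (3,5), (3,6) — 7 in total.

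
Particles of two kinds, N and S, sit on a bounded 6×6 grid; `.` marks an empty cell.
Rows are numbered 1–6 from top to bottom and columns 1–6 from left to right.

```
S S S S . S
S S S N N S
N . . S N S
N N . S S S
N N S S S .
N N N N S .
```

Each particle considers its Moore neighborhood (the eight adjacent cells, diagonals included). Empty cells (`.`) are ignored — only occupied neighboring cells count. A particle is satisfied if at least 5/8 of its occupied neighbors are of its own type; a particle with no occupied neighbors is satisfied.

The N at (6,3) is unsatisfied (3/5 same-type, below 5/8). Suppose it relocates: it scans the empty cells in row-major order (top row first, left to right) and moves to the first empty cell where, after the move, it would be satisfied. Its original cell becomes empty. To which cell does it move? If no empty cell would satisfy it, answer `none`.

none

Vacating (6,3). Empty cells in order:
  (1,5): 2/5 same-type → still unsatisfied.
  (3,2): 3/6 same-type → still unsatisfied.
  (3,3): 2/6 same-type → still unsatisfied.
  (4,3): 2/6 same-type → still unsatisfied.
  (5,6): 0/4 same-type → still unsatisfied.
  (6,6): 0/2 same-type → still unsatisfied.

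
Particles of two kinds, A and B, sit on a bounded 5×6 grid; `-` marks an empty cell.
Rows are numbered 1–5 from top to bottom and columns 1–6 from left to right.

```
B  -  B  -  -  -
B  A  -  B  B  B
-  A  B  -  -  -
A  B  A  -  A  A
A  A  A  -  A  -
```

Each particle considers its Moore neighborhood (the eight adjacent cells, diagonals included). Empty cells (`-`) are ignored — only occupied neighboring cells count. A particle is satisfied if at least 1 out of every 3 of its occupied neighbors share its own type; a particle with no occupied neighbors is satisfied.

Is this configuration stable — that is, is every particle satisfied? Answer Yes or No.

No

(1,1)B 1/2 ✓
(1,3)B 1/2 ✓
(2,1)B 1/3 ✓
(2,2)A 1/5 ✗
(2,4)B 3/3 ✓
(2,5)B 2/2 ✓
(2,6)B 1/1 ✓
(3,2)A 3/6 ✓
(3,3)B 2/5 ✓
(4,1)A 3/4 ✓
(4,2)B 1/7 ✗
(4,3)A 3/5 ✓
(4,5)A 2/2 ✓
(4,6)A 2/2 ✓
(5,1)A 2/3 ✓
(5,2)A 4/5 ✓
(5,3)A 2/3 ✓
(5,5)A 2/2 ✓
For instance (2,2) has only 1/5 same-type neighbors, below 1/3.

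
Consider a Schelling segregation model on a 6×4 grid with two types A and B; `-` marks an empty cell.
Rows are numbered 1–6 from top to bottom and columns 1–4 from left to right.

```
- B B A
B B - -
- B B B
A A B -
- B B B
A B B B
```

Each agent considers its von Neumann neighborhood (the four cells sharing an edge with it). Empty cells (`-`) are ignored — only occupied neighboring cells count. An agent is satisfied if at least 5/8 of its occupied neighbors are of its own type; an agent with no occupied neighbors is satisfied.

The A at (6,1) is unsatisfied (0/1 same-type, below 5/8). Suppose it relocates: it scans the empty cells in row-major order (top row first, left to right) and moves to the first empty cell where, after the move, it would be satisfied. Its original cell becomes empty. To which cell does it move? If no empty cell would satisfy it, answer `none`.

Vacating (6,1). Empty cells in order:
  (1,1): 0/2 same-type → still unsatisfied.
  (2,3): 0/3 same-type → still unsatisfied.
  (2,4): 1/2 same-type → still unsatisfied.
  (3,1): 1/3 same-type → still unsatisfied.
  (4,4): 0/3 same-type → still unsatisfied.
  (5,1): 1/2 same-type → still unsatisfied.

none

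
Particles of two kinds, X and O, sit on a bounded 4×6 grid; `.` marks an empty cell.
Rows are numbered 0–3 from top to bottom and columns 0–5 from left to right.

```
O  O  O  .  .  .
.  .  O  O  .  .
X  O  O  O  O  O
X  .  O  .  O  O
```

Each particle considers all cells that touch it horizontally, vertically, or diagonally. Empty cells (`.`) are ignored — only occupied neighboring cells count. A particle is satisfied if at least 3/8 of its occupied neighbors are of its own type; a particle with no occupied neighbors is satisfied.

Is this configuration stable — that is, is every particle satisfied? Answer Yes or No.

Yes

(0,0)O 1/1 ✓
(0,1)O 3/3 ✓
(0,2)O 3/3 ✓
(1,2)O 6/6 ✓
(1,3)O 5/5 ✓
(2,0)X 1/2 ✓
(2,1)O 3/5 ✓
(2,2)O 5/5 ✓
(2,3)O 6/6 ✓
(2,4)O 5/5 ✓
(2,5)O 3/3 ✓
(3,0)X 1/2 ✓
(3,2)O 3/3 ✓
(3,4)O 4/4 ✓
(3,5)O 3/3 ✓
All meet the threshold, so the configuration is stable.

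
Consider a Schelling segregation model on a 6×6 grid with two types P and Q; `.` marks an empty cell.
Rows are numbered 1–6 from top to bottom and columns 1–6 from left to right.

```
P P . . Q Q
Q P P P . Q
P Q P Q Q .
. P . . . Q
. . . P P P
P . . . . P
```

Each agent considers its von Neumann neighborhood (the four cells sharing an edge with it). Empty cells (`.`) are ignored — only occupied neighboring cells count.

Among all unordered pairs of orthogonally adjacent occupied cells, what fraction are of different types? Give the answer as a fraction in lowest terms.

Scan each occupied cell's neighbors to the right and below so each pair is counted once.
From row 1: 1 unlike of 5 pairs (running 1/5).
From row 2: 4 unlike of 7 pairs (running 5/12).
From row 3: 4 unlike of 5 pairs (running 9/17).
From row 4: 1 unlike of 1 pairs (running 10/18).
From row 5: 0 unlike of 3 pairs (running 10/21).
Total adjacent occupied pairs: 21; unlike-type pairs: 10.
10/21 is already in lowest terms.

10/21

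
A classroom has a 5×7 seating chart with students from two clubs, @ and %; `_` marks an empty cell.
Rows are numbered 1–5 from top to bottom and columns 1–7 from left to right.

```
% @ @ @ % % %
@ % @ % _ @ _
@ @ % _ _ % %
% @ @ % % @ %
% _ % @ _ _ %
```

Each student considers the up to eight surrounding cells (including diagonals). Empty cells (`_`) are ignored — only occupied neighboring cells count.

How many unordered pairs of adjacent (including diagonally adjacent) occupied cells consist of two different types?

Scan each occupied cell's neighbors to the right and below (and the two forward diagonals) so each pair is counted once.
From row 1: 10 unlike of 20 pairs (running 10/20).
From row 2: 8 unlike of 13 pairs (running 18/33).
From row 3: 7 unlike of 16 pairs (running 25/49).
From row 4: 10 unlike of 16 pairs (running 35/65).
From row 5: 1 unlike of 1 pairs (running 36/66).
Total adjacent occupied pairs: 66; unlike-type pairs: 36.

36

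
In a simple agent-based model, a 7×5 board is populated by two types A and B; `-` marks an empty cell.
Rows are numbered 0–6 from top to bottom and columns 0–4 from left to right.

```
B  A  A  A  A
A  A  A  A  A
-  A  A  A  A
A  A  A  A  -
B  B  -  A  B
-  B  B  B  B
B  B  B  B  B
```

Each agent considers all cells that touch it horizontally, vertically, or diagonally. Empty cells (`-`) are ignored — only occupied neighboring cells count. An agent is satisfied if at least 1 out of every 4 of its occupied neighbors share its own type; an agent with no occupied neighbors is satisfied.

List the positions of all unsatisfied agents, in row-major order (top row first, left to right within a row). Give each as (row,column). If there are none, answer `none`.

(0,0)B 0/3 not
(0,1)A 4/5 satisfied
(0,2)A 5/5 satisfied
(0,3)A 5/5 satisfied
(0,4)A 3/3 satisfied
(1,0)A 3/4 satisfied
(1,1)A 6/7 satisfied
(1,2)A 8/8 satisfied
(1,3)A 8/8 satisfied
(1,4)A 5/5 satisfied
(2,1)A 7/7 satisfied
(2,2)A 8/8 satisfied
(2,3)A 7/7 satisfied
(2,4)A 4/4 satisfied
(3,0)A 2/4 satisfied
(3,1)A 4/6 satisfied
(3,2)A 6/7 satisfied
(3,3)A 5/6 satisfied
(4,0)B 2/4 satisfied
(4,1)B 3/6 satisfied
(4,3)A 2/6 satisfied
(4,4)B 2/4 satisfied
(5,1)B 6/6 satisfied
(5,2)B 6/7 satisfied
(5,3)B 6/7 satisfied
(5,4)B 4/5 satisfied
(6,0)B 2/2 satisfied
(6,1)B 4/4 satisfied
(6,2)B 5/5 satisfied
(6,3)B 5/5 satisfied
(6,4)B 3/3 satisfied

(0,0)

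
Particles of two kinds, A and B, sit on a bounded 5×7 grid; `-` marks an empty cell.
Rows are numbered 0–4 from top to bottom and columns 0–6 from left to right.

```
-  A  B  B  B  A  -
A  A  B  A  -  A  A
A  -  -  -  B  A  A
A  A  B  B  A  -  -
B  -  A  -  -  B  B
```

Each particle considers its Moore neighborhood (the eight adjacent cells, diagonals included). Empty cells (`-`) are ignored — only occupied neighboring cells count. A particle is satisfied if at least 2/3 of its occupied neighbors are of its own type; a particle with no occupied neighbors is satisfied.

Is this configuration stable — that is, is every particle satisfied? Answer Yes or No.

Row 0: (0,1)A 2/4 not · (0,2)B 2/5 not · (0,3)B 3/4 satisfied · (0,4)B 1/4 not · (0,5)A 2/3 satisfied
Row 1: (1,0)A 3/3 satisfied · (1,1)A 3/5 not · (1,2)B 2/5 not · (1,3)A 0/5 not · (1,5)A 4/6 satisfied · (1,6)A 4/4 satisfied
Row 2: (2,0)A 4/4 satisfied · (2,4)B 1/5 not · (2,5)A 4/5 satisfied · (2,6)A 3/3 satisfied
Row 3: (3,0)A 2/3 satisfied · (3,1)A 3/5 not · (3,2)B 1/3 not · (3,3)B 2/4 not · (3,4)A 1/4 not
Row 4: (4,0)B 0/2 not · (4,2)A 1/3 not · (4,5)B 1/2 not · (4,6)B 1/1 satisfied
For instance (0,1) has only 2/4 same-type neighbors, below 2/3.

No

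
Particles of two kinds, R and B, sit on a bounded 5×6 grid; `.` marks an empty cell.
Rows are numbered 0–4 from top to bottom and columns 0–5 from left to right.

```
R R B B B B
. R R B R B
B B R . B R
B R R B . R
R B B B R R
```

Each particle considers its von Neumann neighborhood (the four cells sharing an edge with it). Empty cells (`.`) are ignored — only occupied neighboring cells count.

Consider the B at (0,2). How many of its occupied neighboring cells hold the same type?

Occupied neighbors of (0,2): (1,2)=R, (0,1)=R, (0,3)=B.
Same type (B): 1 of 3.

1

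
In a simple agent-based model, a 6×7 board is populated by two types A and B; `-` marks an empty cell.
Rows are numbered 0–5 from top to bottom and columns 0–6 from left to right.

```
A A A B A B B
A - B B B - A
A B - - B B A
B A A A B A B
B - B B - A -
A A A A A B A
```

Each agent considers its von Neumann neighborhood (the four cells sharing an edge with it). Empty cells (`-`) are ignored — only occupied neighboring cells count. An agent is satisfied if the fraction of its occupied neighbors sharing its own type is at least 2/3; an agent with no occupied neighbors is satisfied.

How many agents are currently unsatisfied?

25

(0,0)A 2/2 ok
(0,1)A 2/2 ok
(0,2)A 1/3 unhappy
(0,3)B 1/3 unhappy
(0,4)A 0/3 unhappy
(0,5)B 1/2 unhappy
(0,6)B 1/2 unhappy
(1,0)A 2/2 ok
(1,2)B 1/2 unhappy
(1,3)B 3/3 ok
(1,4)B 2/3 ok
(1,6)A 1/2 unhappy
(2,0)A 1/3 unhappy
(2,1)B 0/2 unhappy
(2,4)B 3/3 ok
(2,5)B 1/3 unhappy
(2,6)A 1/3 unhappy
(3,0)B 1/3 unhappy
(3,1)A 1/3 unhappy
(3,2)A 2/3 ok
(3,3)A 1/3 unhappy
(3,4)B 1/3 unhappy
(3,5)A 1/4 unhappy
(3,6)B 0/2 unhappy
(4,0)B 1/2 unhappy
(4,2)B 1/3 unhappy
(4,3)B 1/3 unhappy
(4,5)A 1/2 unhappy
(5,0)A 1/2 unhappy
(5,1)A 2/2 ok
(5,2)A 2/3 ok
(5,3)A 2/3 ok
(5,4)A 1/2 unhappy
(5,5)B 0/3 unhappy
(5,6)A 0/1 unhappy
Unsatisfied: (0,2), (0,3), (0,4), (0,5), (0,6), (1,2), (1,6), (2,0), (2,1), (2,5), (2,6), (3,0), (3,1), (3,3), (3,4), (3,5), (3,6), (4,0), (4,2), (4,3), (4,5), (5,0), (5,4), (5,5), (5,6) — 25 in total.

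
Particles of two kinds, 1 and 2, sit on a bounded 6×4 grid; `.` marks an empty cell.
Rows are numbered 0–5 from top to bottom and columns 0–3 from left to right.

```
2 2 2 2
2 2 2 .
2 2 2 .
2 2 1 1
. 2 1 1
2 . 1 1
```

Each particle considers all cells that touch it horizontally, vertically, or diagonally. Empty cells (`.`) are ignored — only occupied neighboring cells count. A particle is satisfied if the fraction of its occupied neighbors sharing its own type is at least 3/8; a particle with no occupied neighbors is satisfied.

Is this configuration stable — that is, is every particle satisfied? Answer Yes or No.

Yes

Row 0: (0,0)2 3/3 ✓ · (0,1)2 5/5 ✓ · (0,2)2 4/4 ✓ · (0,3)2 2/2 ✓
Row 1: (1,0)2 5/5 ✓ · (1,1)2 8/8 ✓ · (1,2)2 6/6 ✓
Row 2: (2,0)2 5/5 ✓ · (2,1)2 7/8 ✓ · (2,2)2 4/6 ✓
Row 3: (3,0)2 4/4 ✓ · (3,1)2 5/7 ✓ · (3,2)1 3/7 ✓ · (3,3)1 3/4 ✓
Row 4: (4,1)2 3/6 ✓ · (4,2)1 5/7 ✓ · (4,3)1 5/5 ✓
Row 5: (5,0)2 1/1 ✓ · (5,2)1 3/4 ✓ · (5,3)1 3/3 ✓
All meet the threshold, so the configuration is stable.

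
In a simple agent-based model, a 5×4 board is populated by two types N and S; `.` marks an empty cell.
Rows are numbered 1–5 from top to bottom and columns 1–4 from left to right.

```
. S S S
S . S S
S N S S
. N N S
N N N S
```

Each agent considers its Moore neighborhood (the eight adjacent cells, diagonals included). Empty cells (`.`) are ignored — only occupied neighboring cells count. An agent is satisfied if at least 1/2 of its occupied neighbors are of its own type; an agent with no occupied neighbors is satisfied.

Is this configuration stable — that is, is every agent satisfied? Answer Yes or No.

(1,2)S 3/3 satisfied
(1,3)S 4/4 satisfied
(1,4)S 3/3 satisfied
(2,1)S 2/3 satisfied
(2,3)S 6/7 satisfied
(2,4)S 5/5 satisfied
(3,1)S 1/3 not
(3,2)N 2/6 not
(3,3)S 4/7 satisfied
(3,4)S 4/5 satisfied
(4,2)N 5/7 satisfied
(4,3)N 4/8 satisfied
(4,4)S 3/5 satisfied
(5,1)N 2/2 satisfied
(5,2)N 4/4 satisfied
(5,3)N 3/5 satisfied
(5,4)S 1/3 not
For instance (3,1) has only 1/3 same-type neighbors, below 1/2.

No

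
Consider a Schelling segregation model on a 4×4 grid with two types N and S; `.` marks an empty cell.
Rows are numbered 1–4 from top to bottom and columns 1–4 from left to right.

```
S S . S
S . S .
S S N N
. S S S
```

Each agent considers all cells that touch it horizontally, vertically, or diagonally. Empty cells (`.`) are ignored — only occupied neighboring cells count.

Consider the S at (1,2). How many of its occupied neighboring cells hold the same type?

Occupied neighbors of (1,2): (1,1)=S, (2,1)=S, (2,3)=S.
Same type (S): 3 of 3.

3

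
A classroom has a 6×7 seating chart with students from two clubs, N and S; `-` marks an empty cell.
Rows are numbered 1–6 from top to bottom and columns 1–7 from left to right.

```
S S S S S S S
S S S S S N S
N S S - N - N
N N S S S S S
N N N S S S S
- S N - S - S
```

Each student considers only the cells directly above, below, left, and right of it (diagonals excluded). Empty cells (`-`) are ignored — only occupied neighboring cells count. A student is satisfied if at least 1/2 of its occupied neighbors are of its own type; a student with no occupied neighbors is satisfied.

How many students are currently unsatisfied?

(1,1)S 2/2 satisfied
(1,2)S 3/3 satisfied
(1,3)S 3/3 satisfied
(1,4)S 3/3 satisfied
(1,5)S 3/3 satisfied
(1,6)S 2/3 satisfied
(1,7)S 2/2 satisfied
(2,1)S 2/3 satisfied
(2,2)S 4/4 satisfied
(2,3)S 4/4 satisfied
(2,4)S 3/3 satisfied
(2,5)S 2/4 satisfied
(2,6)N 0/3 not
(2,7)S 1/3 not
(3,1)N 1/3 not
(3,2)S 2/4 satisfied
(3,3)S 3/3 satisfied
(3,5)N 0/2 not
(3,7)N 0/2 not
(4,1)N 3/3 satisfied
(4,2)N 2/4 satisfied
(4,3)S 2/4 satisfied
(4,4)S 3/3 satisfied
(4,5)S 3/4 satisfied
(4,6)S 3/3 satisfied
(4,7)S 2/3 satisfied
(5,1)N 2/2 satisfied
(5,2)N 3/4 satisfied
(5,3)N 2/4 satisfied
(5,4)S 2/3 satisfied
(5,5)S 4/4 satisfied
(5,6)S 3/3 satisfied
(5,7)S 3/3 satisfied
(6,2)S 0/2 not
(6,3)N 1/2 satisfied
(6,5)S 1/1 satisfied
(6,7)S 1/1 satisfied
Unsatisfied: (2,6), (2,7), (3,1), (3,5), (3,7), (6,2) — 6 in total.

6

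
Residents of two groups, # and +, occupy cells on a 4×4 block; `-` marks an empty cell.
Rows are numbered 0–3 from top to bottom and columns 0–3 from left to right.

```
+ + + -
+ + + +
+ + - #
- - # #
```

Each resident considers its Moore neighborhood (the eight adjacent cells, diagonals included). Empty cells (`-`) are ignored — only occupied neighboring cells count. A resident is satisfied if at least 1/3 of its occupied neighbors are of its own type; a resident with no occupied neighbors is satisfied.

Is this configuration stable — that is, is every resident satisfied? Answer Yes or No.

Yes

Row 0: (0,0)+ 3/3 ✓ · (0,1)+ 5/5 ✓ · (0,2)+ 4/4 ✓
Row 1: (1,0)+ 5/5 ✓ · (1,1)+ 7/7 ✓ · (1,2)+ 5/6 ✓ · (1,3)+ 2/3 ✓
Row 2: (2,0)+ 3/3 ✓ · (2,1)+ 4/5 ✓ · (2,3)# 2/4 ✓
Row 3: (3,2)# 2/3 ✓ · (3,3)# 2/2 ✓
All meet the threshold, so the configuration is stable.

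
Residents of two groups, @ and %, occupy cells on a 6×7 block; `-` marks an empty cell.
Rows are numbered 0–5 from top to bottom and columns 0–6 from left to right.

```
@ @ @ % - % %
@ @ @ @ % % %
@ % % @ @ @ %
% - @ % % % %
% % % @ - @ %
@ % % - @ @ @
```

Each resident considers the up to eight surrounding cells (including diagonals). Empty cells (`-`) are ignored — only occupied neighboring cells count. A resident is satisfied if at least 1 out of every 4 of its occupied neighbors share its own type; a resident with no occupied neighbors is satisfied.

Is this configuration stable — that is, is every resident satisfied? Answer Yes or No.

No

(0,0)@ 3/3 ✓
(0,1)@ 5/5 ✓
(0,2)@ 4/5 ✓
(0,3)% 1/4 ✓
(0,5)% 4/4 ✓
(0,6)% 3/3 ✓
(1,0)@ 4/5 ✓
(1,1)@ 6/8 ✓
(1,2)@ 5/8 ✓
(1,3)@ 4/7 ✓
(1,4)% 3/7 ✓
(1,5)% 5/7 ✓
(1,6)% 4/5 ✓
(2,0)@ 2/4 ✓
(2,1)% 2/7 ✓
(2,2)% 2/7 ✓
(2,3)@ 4/8 ✓
(2,4)@ 3/8 ✓
(2,5)@ 1/8 ✗
(2,6)% 4/5 ✓
(3,0)% 3/4 ✓
(3,2)@ 2/7 ✓
(3,3)% 3/7 ✓
(3,4)% 2/7 ✓
(3,5)% 4/7 ✓
(3,6)% 3/5 ✓
(4,0)% 3/4 ✓
(4,1)% 5/7 ✓
(4,2)% 4/6 ✓
(4,3)@ 2/6 ✓
(4,5)@ 3/7 ✓
(4,6)% 2/5 ✓
(5,0)@ 0/3 ✗
(5,1)% 4/5 ✓
(5,2)% 3/4 ✓
(5,4)@ 3/3 ✓
(5,5)@ 3/4 ✓
(5,6)@ 2/3 ✓
For instance (2,5) has only 1/8 same-type neighbors, below 1/4.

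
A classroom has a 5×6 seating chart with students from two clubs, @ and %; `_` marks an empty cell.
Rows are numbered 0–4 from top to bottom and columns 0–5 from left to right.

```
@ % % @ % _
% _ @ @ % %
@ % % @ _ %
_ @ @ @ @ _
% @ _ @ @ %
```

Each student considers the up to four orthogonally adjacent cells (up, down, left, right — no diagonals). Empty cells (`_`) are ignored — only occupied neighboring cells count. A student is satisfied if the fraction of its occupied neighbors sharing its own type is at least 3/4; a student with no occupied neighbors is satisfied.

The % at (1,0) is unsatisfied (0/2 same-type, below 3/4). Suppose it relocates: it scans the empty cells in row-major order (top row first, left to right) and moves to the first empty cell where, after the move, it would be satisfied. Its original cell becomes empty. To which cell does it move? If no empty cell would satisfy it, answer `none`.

(0,5)

Vacating (1,0). Empty cells in order:
  (0,5): 2/2 same-type → satisfied — stop here.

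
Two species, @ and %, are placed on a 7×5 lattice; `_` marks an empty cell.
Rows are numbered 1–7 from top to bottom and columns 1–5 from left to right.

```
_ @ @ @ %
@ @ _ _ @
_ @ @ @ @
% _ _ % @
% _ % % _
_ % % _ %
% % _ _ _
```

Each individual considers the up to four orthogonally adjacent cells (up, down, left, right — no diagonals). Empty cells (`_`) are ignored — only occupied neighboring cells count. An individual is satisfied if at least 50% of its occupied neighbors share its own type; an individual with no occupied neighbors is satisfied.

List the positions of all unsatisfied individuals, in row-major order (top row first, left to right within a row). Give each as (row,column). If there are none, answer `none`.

(1,5), (4,4)

Row 1: (1,2)@ 2/2 ok · (1,3)@ 2/2 ok · (1,4)@ 1/2 ok · (1,5)% 0/2 unhappy
Row 2: (2,1)@ 1/1 ok · (2,2)@ 3/3 ok · (2,5)@ 1/2 ok
Row 3: (3,2)@ 2/2 ok · (3,3)@ 2/2 ok · (3,4)@ 2/3 ok · (3,5)@ 3/3 ok
Row 4: (4,1)% 1/1 ok · (4,4)% 1/3 unhappy · (4,5)@ 1/2 ok
Row 5: (5,1)% 1/1 ok · (5,3)% 2/2 ok · (5,4)% 2/2 ok
Row 6: (6,2)% 2/2 ok · (6,3)% 2/2 ok · (6,5)% 0/0 ok
Row 7: (7,1)% 1/1 ok · (7,2)% 2/2 ok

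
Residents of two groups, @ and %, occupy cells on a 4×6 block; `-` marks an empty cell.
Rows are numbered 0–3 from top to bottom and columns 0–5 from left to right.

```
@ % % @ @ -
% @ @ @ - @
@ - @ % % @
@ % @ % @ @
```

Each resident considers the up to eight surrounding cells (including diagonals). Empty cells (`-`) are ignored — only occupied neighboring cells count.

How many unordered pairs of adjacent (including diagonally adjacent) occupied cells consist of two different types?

27

Scan each occupied cell's neighbors to the right and below (and the two forward diagonals) so each pair is counted once.
From row 0: 8 unlike of 16 pairs (running 8/16).
From row 1: 6 unlike of 13 pairs (running 14/29).
From row 2: 9 unlike of 16 pairs (running 23/45).
From row 3: 4 unlike of 5 pairs (running 27/50).
Total adjacent occupied pairs: 50; unlike-type pairs: 27.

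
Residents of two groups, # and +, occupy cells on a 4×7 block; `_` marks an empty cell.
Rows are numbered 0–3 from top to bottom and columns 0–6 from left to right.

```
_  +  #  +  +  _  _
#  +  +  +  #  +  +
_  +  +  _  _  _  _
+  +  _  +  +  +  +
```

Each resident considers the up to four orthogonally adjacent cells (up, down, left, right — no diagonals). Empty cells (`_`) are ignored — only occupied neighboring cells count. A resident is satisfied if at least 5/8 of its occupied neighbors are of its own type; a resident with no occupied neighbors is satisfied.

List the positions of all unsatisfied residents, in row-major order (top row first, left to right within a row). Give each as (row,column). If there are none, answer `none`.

(0,1)+ 1/2 not
(0,2)# 0/3 not
(0,3)+ 2/3 satisfied
(0,4)+ 1/2 not
(1,0)# 0/1 not
(1,1)+ 3/4 satisfied
(1,2)+ 3/4 satisfied
(1,3)+ 2/3 satisfied
(1,4)# 0/3 not
(1,5)+ 1/2 not
(1,6)+ 1/1 satisfied
(2,1)+ 3/3 satisfied
(2,2)+ 2/2 satisfied
(3,0)+ 1/1 satisfied
(3,1)+ 2/2 satisfied
(3,3)+ 1/1 satisfied
(3,4)+ 2/2 satisfied
(3,5)+ 2/2 satisfied
(3,6)+ 1/1 satisfied

(0,1), (0,2), (0,4), (1,0), (1,4), (1,5)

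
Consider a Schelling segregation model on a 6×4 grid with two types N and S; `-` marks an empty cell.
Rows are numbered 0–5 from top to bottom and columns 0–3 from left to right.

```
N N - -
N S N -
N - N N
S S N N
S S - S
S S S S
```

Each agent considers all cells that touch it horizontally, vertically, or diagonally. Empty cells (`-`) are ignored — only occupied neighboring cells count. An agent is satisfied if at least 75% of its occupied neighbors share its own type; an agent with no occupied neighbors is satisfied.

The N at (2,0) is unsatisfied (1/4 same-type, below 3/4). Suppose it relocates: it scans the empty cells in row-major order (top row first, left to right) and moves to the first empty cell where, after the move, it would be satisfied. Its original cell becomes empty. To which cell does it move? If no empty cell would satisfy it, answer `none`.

(0,3)

Vacating (2,0). Empty cells in order:
  (0,2): 2/3 same-type → still unsatisfied.
  (0,3): 1/1 same-type → satisfied — stop here.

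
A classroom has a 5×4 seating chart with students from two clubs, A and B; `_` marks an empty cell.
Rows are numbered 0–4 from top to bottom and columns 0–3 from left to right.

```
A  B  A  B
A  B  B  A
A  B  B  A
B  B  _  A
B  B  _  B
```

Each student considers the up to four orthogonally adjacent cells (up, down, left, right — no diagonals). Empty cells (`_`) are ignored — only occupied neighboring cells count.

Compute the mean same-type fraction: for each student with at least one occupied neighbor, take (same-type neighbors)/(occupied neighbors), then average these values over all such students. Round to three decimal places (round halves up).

0.537

(0,0)A 1/2
(0,1)B 1/3
(0,2)A 0/3
(0,3)B 0/2
(1,0)A 2/3
(1,1)B 3/4
(1,2)B 2/4
(1,3)A 1/3
(2,0)A 1/3
(2,1)B 3/4
(2,2)B 2/3
(2,3)A 2/3
(3,0)B 2/3
(3,1)B 3/3
(3,3)A 1/2
(4,0)B 2/2
(4,1)B 2/2
(4,3)B 0/1
Sum over 18 students: 1/2 + 1/3 + 0/3 + 0/2 + 2/3 + 3/4 + 2/4 + 1/3 + 1/3 + 3/4 + 2/3 + 2/3 + 2/3 + 3/3 + 1/2 + 2/2 + 2/2 + 0/1 = 29/3; mean = 29/3 ÷ 18 = 29/54 = 0.537037… → 0.537.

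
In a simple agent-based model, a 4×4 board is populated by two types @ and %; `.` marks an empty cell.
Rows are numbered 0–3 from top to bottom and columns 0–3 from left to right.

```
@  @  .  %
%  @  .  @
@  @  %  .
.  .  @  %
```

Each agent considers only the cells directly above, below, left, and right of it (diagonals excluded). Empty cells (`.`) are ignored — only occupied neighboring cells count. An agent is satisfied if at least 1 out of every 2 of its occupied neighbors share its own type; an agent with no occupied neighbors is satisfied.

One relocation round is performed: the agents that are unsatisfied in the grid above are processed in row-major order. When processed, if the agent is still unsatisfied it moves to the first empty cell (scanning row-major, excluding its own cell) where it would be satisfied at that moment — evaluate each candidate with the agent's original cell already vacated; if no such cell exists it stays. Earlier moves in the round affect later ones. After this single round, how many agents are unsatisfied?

Initially unsatisfied (in order): (0,3), (1,0), (1,3), (2,2), (3,2), (3,3).
  (0,3) → (2,3).
  (1,0): no empty cell satisfies it; stays.
  (1,3) → (0,2).
  (2,2) → (1,3).
  (3,2) → (0,3).
  (3,3): now satisfied by earlier moves; stays.
Resulting grid:
@ @ @ @
% @ . %
@ @ . %
. . . %
Unsatisfied now: (1,0).

1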